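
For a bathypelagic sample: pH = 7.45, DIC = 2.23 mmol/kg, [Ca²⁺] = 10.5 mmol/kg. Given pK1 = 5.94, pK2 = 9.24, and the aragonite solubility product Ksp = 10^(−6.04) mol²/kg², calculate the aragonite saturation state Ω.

α₂ = 1 / (1 + [H⁺]/K2 + [H⁺]²/(K1K2)) = 1 / (1 + 10^+1.79 + 10^+0.28)
   = 1 / (1 + 61.660 + 1.9055) = 1/64.565 = 0.01549
[CO3²⁻] = α₂ × DIC = 0.01549 × 2.23 = 0.03454 mmol/kg
Ksp = 10^(−6.04) = 9.120×10^-7
Ω = [Ca²⁺][CO3²⁻]/Ksp = (10.5×10^-3)(3.454×10^-5) / 9.120×10^-7 = 0.398

Ω = 0.398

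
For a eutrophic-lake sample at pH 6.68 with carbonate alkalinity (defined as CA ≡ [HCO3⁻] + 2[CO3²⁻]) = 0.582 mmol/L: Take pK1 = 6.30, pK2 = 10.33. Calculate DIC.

DIC = 0.824 mmol/L

CA = [HCO3⁻] + 2[CO3²⁻] = (α₁ + 2α₂)·DIC
At pH 6.68: [H⁺]/K1 = 10^-0.38 = 0.41687, K2/[H⁺] = 10^-3.65 = 0.00022387
α₁ = 1/(1 + 0.41687 + 0.00022387) = 1/1.4171 = 0.7057; α₂ = α₁·K2/[H⁺] = 0.0001580
α₁ + 2α₂ = 0.7060
DIC = CA / (α₁ + 2α₂) = 0.582 / 0.7060 = 0.824 mmol/L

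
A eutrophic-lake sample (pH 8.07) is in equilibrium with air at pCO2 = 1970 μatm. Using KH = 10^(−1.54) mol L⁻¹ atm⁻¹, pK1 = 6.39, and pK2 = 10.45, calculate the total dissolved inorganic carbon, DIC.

[CO2*] = KH · pCO2 = 10^(−1.54) × 1970×10^-6 = 5.682×10^-5 mol/L
α₀ = 1/(1 + K1/[H⁺] + K1K2/[H⁺]²) = 1/(1 + 10^+1.68 + 10^-0.70) = 0.02038
DIC = [CO2*]/α₀ = 5.682×10^-5 / 0.02038 = 2.79 mmol/L

DIC = 2.79 mmol/L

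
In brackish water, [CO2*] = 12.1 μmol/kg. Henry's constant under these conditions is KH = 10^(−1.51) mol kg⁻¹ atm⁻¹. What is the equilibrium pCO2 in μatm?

pCO2 = 392 μatm

KH = 10^(−1.51) = 3.090×10^-2 mol kg⁻¹ atm⁻¹
pCO2 = [CO2*]/KH = 12.1×10^-6 / 3.090×10^-2 = 3.92×10^-4 atm = 392 μatm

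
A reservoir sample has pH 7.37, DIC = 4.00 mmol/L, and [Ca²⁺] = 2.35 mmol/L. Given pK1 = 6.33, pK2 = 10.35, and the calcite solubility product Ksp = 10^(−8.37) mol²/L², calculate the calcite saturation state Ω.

Ω = 2.11

α₂ = 1 / (1 + [H⁺]/K2 + [H⁺]²/(K1K2)) = 1 / (1 + 10^+2.98 + 10^+1.94)
   = 1 / (1 + 954.99 + 87.096) = 1/1043.1 = 0.0009587
[CO3²⁻] = α₂ × DIC = 0.0009587 × 4.00 = 0.003835 mmol/L = 3.835 μmol/L
Ksp = 10^(−8.37) = 4.266×10^-9
Ω = [Ca²⁺][CO3²⁻]/Ksp = (2.35×10^-3)(3.835×10^-6) / 4.266×10^-9 = 2.11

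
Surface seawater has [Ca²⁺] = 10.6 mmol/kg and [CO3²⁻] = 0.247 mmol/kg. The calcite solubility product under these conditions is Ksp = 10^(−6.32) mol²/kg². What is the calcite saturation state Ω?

Ksp = 10^(−6.32) = 4.786×10^-7
Ω = [Ca²⁺][CO3²⁻]/Ksp = (10.6×10^-3)(0.247×10^-3) / 4.786×10^-7 = 5.47

Ω = 5.47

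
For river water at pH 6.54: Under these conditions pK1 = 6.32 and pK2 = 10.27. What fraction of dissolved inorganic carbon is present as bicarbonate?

α₁ = 0.624

α₁ = 1 / (1 + [H⁺]/K1 + K2/[H⁺]) = 1 / (1 + 10^-0.22 + 10^-3.73)
   = 1 / (1 + 0.60256 + 0.00018621) = 1/1.6027 = 0.6239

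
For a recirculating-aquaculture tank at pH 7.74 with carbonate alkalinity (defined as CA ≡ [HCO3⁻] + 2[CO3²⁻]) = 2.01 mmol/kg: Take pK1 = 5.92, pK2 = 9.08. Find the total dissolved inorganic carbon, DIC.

CA = [HCO3⁻] + 2[CO3²⁻] = (α₁ + 2α₂)·DIC
At pH 7.74: [H⁺]/K1 = 10^-1.82 = 0.015136, K2/[H⁺] = 10^-1.34 = 0.045709
α₁ = 1/(1 + 0.015136 + 0.045709) = 1/1.0608 = 0.9426; α₂ = α₁·K2/[H⁺] = 0.04309
α₁ + 2α₂ = 1.0288
DIC = CA / (α₁ + 2α₂) = 2.01 / 1.0288 = 1.95 mmol/kg

DIC = 1.95 mmol/kg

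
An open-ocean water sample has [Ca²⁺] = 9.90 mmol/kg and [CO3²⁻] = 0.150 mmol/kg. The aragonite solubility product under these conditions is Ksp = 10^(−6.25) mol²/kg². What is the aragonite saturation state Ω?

Ksp = 10^(−6.25) = 5.623×10^-7
Ω = [Ca²⁺][CO3²⁻]/Ksp = (9.90×10^-3)(0.150×10^-3) / 5.623×10^-7 = 2.64

Ω = 2.64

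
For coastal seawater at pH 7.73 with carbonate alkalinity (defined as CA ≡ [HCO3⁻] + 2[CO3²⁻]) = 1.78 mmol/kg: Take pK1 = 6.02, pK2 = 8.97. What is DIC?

CA = [HCO3⁻] + 2[CO3²⁻] = (α₁ + 2α₂)·DIC
At pH 7.73: [H⁺]/K1 = 10^-1.71 = 0.019498, K2/[H⁺] = 10^-1.24 = 0.057544
α₁ = 1/(1 + 0.019498 + 0.057544) = 1/1.0770 = 0.9285; α₂ = α₁·K2/[H⁺] = 0.05343
α₁ + 2α₂ = 1.0353
DIC = CA / (α₁ + 2α₂) = 1.78 / 1.0353 = 1.72 mmol/kg

DIC = 1.72 mmol/kg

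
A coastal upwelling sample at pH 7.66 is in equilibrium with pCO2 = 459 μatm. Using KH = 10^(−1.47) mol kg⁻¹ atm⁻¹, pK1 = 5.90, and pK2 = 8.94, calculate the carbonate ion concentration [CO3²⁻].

[CO3²⁻] = 0.0470 mmol/kg

[CO2*] = KH · pCO2 = 10^(−1.47) × 459×10^-6 = 1.555×10^-5 mol/kg
α₀ = 1/(1 + K1/[H⁺] + K1K2/[H⁺]²) = 1/(1 + 10^+1.76 + 10^+0.48) = 0.01624
DIC = [CO2*]/α₀ = 1.555×10^-5 / 0.01624 = 0.9575 mmol/kg
[CO3²⁻] = α₂·DIC; α₂ = 0.04905, so [CO3²⁻] = 0.04905 × 0.9575 = 0.0470 mmol/kg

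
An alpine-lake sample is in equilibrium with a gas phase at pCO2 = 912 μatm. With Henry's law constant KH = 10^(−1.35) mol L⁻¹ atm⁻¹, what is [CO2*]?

[CO2*] = 40.7 μmol/L

KH = 10^(−1.35) = 4.467×10^-2 mol L⁻¹ atm⁻¹
[CO2*] = KH · pCO2 = 4.467×10^-2 × 912×10^-6 atm = 4.07×10^-5 mol/L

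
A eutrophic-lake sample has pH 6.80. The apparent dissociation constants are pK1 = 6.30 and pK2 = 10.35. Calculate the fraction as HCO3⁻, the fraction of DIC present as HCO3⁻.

α₁ = 0.760

α₁ = 1 / (1 + [H⁺]/K1 + K2/[H⁺]) = 1 / (1 + 10^-0.50 + 10^-3.55)
   = 1 / (1 + 0.31623 + 0.00028184) = 1/1.3165 = 0.7596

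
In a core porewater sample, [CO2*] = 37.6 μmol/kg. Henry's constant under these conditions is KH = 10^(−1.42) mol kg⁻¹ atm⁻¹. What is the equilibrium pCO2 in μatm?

KH = 10^(−1.42) = 3.802×10^-2 mol kg⁻¹ atm⁻¹
pCO2 = [CO2*]/KH = 37.6×10^-6 / 3.802×10^-2 = 9.89×10^-4 atm = 989 μatm

pCO2 = 989 μatm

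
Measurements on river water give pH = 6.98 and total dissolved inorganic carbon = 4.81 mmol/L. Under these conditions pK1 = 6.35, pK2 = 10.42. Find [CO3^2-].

[CO3²⁻] = 1.41 μmol/L

α₂ = 1 / (1 + [H⁺]/K2 + [H⁺]²/(K1K2)) = 1 / (1 + 10^+3.44 + 10^+2.81)
   = 1 / (1 + 2754.2 + 645.65) = 1/3400.9 = 0.0002940
[CO3²⁻] = α₂ × DIC = 0.0002940 × 4.81 = 0.00141 mmol/L = 1.41 μmol/L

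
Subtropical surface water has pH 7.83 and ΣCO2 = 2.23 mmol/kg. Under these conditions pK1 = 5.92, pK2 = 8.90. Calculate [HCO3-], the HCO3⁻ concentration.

α₁ = 1 / (1 + [H⁺]/K1 + K2/[H⁺]) = 1 / (1 + 10^-1.91 + 10^-1.07)
   = 1 / (1 + 0.012303 + 0.085114) = 1/1.0974 = 0.9112
[HCO3⁻] = α₁ × DIC = 0.9112 × 2.23 = 2.03 mmol/kg

[HCO3⁻] = 2.03 mmol/kg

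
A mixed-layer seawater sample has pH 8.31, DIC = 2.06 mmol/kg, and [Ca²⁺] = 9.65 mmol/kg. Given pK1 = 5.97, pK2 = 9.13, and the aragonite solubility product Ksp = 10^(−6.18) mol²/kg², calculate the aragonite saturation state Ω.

α₂ = 1 / (1 + [H⁺]/K2 + [H⁺]²/(K1K2)) = 1 / (1 + 10^+0.82 + 10^-1.52)
   = 1 / (1 + 6.6069 + 0.030200) = 1/7.6371 = 0.1309
[CO3²⁻] = α₂ × DIC = 0.1309 × 2.06 = 0.2697 mmol/kg
Ksp = 10^(−6.18) = 6.607×10^-7
Ω = [Ca²⁺][CO3²⁻]/Ksp = (9.65×10^-3)(2.697×10^-4) / 6.607×10^-7 = 3.94

Ω = 3.94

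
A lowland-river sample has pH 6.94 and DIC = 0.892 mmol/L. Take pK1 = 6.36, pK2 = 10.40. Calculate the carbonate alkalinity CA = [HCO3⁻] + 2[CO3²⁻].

CA = 0.707 mmol/L

CA = [HCO3⁻] + 2[CO3²⁻] = (α₁ + 2α₂)·DIC
At pH 6.94: [H⁺]/K1 = 10^-0.58 = 0.26303, K2/[H⁺] = 10^-3.46 = 0.00034674
α₁ = 1/(1 + 0.26303 + 0.00034674) = 1/1.2634 = 0.7915; α₂ = α₁·K2/[H⁺] = 0.0002745
α₁ + 2α₂ = 0.7921
CA = 0.7921 × 0.892 = 0.707 mmol/L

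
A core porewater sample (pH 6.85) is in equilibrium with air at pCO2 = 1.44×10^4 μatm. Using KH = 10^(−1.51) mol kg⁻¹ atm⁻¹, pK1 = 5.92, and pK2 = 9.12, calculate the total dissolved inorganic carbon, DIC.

DIC = 4.25 mmol/kg

[CO2*] = KH · pCO2 = 10^(−1.51) × 1.44×10^4×10^-6 = 4.450×10^-4 mol/kg
α₀ = 1/(1 + K1/[H⁺] + K1K2/[H⁺]²) = 1/(1 + 10^+0.93 + 10^-1.34) = 0.1046
DIC = [CO2*]/α₀ = 4.450×10^-4 / 0.1046 = 4.25 mmol/kg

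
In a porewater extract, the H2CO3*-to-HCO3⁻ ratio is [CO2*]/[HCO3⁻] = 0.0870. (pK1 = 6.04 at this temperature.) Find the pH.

pH = 7.10

From K1 = [H⁺][HCO3⁻]/[CO2*]:  pH = pK1 − log₁₀([CO2*]/[HCO3⁻])
log₁₀(0.0870) = -1.060
pH = 6.04 − (-1.060) = 7.10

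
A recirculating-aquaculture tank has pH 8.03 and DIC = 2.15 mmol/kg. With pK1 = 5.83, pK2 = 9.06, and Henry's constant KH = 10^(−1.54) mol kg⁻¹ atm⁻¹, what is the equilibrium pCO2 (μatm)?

α₀ = 1 / (1 + K1/[H⁺] + K1K2/[H⁺]²) = 1 / (1 + 10^+2.20 + 10^+1.17)
   = 1 / (1 + 158.49 + 14.791) = 1/174.28 = 0.005738
[CO2*] = α₀ × DIC = 0.005738 × 2.15 = 0.01234 mmol/kg = 12.34 μmol/kg
pCO2 = [CO2*]/KH = 1.234×10^-5 / 2.884×10^-2 = 428 μatm

pCO2 = 428 μatm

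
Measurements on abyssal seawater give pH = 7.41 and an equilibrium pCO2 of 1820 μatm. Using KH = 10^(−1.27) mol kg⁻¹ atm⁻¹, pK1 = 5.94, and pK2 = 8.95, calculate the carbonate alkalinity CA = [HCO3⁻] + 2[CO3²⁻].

[CO2*] = KH · pCO2 = 10^(−1.27) × 1820×10^-6 = 9.774×10^-5 mol/kg
α₀ = 1/(1 + K1/[H⁺] + K1K2/[H⁺]²) = 1/(1 + 10^+1.47 + 10^-0.07) = 0.03188
DIC = [CO2*]/α₀ = 9.774×10^-5 / 0.03188 = 3.065 mmol/kg
CA = (α₁ + 2α₂)·DIC = (0.9410 + 2×0.02714) × 3.065 = 3.05 mmol/kg

CA = 3.05 mmol/kg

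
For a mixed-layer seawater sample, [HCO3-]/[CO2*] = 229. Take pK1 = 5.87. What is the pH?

pH = 8.23

From K1 = [H⁺][HCO3-]/[CO2*]:  pH = pK1 + log₁₀([HCO3-]/[CO2*])
log₁₀(229) = +2.360
pH = 5.87 + (+2.360) = 8.23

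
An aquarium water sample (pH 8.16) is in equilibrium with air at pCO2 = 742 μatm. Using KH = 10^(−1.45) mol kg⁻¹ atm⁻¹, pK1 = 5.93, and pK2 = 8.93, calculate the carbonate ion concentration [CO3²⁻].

[CO3²⁻] = 0.759 mmol/kg

[CO2*] = KH · pCO2 = 10^(−1.45) × 742×10^-6 = 2.633×10^-5 mol/kg
α₀ = 1/(1 + K1/[H⁺] + K1K2/[H⁺]²) = 1/(1 + 10^+2.23 + 10^+1.46) = 0.005008
DIC = [CO2*]/α₀ = 2.633×10^-5 / 0.005008 = 5.257 mmol/kg
[CO3²⁻] = α₂·DIC; α₂ = 0.1444, so [CO3²⁻] = 0.1444 × 5.257 = 0.759 mmol/kg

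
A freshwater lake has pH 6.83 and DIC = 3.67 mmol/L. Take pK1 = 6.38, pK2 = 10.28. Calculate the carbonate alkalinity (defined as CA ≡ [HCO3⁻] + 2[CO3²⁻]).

CA = [HCO3⁻] + 2[CO3²⁻] = (α₁ + 2α₂)·DIC
At pH 6.83: [H⁺]/K1 = 10^-0.45 = 0.35481, K2/[H⁺] = 10^-3.45 = 0.00035481
α₁ = 1/(1 + 0.35481 + 0.00035481) = 1/1.3552 = 0.7379; α₂ = α₁·K2/[H⁺] = 0.0002618
α₁ + 2α₂ = 0.7384
CA = 0.7384 × 3.67 = 2.71 mmol/L

CA = 2.71 mmol/L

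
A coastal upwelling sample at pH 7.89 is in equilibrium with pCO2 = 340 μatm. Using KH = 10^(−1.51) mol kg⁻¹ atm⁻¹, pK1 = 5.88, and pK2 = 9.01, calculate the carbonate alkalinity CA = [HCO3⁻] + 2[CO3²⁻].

[CO2*] = KH · pCO2 = 10^(−1.51) × 340×10^-6 = 1.051×10^-5 mol/kg
α₀ = 1/(1 + K1/[H⁺] + K1K2/[H⁺]²) = 1/(1 + 10^+2.01 + 10^+0.89) = 0.009002
DIC = [CO2*]/α₀ = 1.051×10^-5 / 0.009002 = 1.167 mmol/kg
CA = (α₁ + 2α₂)·DIC = (0.9211 + 2×0.06987) × 1.167 = 1.24 mmol/kg

CA = 1.24 mmol/kg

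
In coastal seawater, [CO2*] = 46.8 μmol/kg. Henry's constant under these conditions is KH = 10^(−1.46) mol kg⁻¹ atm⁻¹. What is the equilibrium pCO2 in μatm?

pCO2 = 1350 μatm

KH = 10^(−1.46) = 3.467×10^-2 mol kg⁻¹ atm⁻¹
pCO2 = [CO2*]/KH = 46.8×10^-6 / 3.467×10^-2 = 1.35×10^-3 atm = 1350 μatm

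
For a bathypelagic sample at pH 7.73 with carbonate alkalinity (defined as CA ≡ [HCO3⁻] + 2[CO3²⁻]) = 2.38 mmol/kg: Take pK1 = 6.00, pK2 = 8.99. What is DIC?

DIC = 2.30 mmol/kg

CA = [HCO3⁻] + 2[CO3²⁻] = (α₁ + 2α₂)·DIC
At pH 7.73: [H⁺]/K1 = 10^-1.73 = 0.018621, K2/[H⁺] = 10^-1.26 = 0.054954
α₁ = 1/(1 + 0.018621 + 0.054954) = 1/1.0736 = 0.9315; α₂ = α₁·K2/[H⁺] = 0.05119
α₁ + 2α₂ = 1.0338
DIC = CA / (α₁ + 2α₂) = 2.38 / 1.0338 = 2.30 mmol/kg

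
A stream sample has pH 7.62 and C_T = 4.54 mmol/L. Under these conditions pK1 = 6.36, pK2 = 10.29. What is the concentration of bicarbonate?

α₁ = 1 / (1 + [H⁺]/K1 + K2/[H⁺]) = 1 / (1 + 10^-1.26 + 10^-2.67)
   = 1 / (1 + 0.054954 + 0.0021380) = 1/1.0571 = 0.9460
[HCO3⁻] = α₁ × DIC = 0.9460 × 4.54 = 4.29 mmol/L

[HCO3⁻] = 4.29 mmol/L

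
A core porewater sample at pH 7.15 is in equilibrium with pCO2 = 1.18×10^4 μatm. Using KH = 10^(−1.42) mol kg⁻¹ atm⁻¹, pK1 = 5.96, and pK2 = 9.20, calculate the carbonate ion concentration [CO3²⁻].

[CO2*] = KH · pCO2 = 10^(−1.42) × 1.18×10^4×10^-6 = 4.486×10^-4 mol/kg
α₀ = 1/(1 + K1/[H⁺] + K1K2/[H⁺]²) = 1/(1 + 10^+1.19 + 10^-0.86) = 0.06015
DIC = [CO2*]/α₀ = 4.486×10^-4 / 0.06015 = 7.459 mmol/kg
[CO3²⁻] = α₂·DIC; α₂ = 0.008302, so [CO3²⁻] = 0.008302 × 7.459 = 0.0619 mmol/kg

[CO3²⁻] = 0.0619 mmol/kg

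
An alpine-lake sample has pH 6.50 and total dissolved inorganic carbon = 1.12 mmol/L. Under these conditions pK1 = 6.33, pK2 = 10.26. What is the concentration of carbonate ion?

[CO3²⁻] = 0.116 μmol/L

α₂ = 1 / (1 + [H⁺]/K2 + [H⁺]²/(K1K2)) = 1 / (1 + 10^+3.76 + 10^+3.59)
   = 1 / (1 + 5754.4 + 3890.5) = 1/9645.9 = 0.0001037
[CO3²⁻] = α₂ × DIC = 0.0001037 × 1.12 = 0.000116 mmol/L = 0.116 μmol/L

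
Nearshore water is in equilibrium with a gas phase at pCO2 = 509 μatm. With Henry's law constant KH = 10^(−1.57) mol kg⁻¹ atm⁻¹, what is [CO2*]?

[CO2*] = 13.7 μmol/kg

KH = 10^(−1.57) = 2.692×10^-2 mol kg⁻¹ atm⁻¹
[CO2*] = KH · pCO2 = 2.692×10^-2 × 509×10^-6 atm = 1.37×10^-5 mol/kg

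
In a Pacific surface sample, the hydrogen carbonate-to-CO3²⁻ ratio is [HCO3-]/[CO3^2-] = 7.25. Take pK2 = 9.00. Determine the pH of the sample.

From K2 = [H⁺][CO3^2-]/[HCO3-]:  pH = pK2 − log₁₀([HCO3-]/[CO3^2-])
log₁₀(7.25) = +0.860
pH = 9.00 − (+0.860) = 8.14

pH = 8.14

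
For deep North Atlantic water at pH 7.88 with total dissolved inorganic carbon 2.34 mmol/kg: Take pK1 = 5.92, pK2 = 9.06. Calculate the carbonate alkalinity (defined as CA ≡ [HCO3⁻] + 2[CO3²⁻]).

CA = [HCO3⁻] + 2[CO3²⁻] = (α₁ + 2α₂)·DIC
At pH 7.88: [H⁺]/K1 = 10^-1.96 = 0.010965, K2/[H⁺] = 10^-1.18 = 0.066069
α₁ = 1/(1 + 0.010965 + 0.066069) = 1/1.0770 = 0.9285; α₂ = α₁·K2/[H⁺] = 0.06134
α₁ + 2α₂ = 1.0512
CA = 1.0512 × 2.34 = 2.46 mmol/kg

CA = 2.46 mmol/kg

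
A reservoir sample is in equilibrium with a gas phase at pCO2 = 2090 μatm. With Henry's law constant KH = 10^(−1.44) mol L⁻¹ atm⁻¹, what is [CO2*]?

KH = 10^(−1.44) = 3.631×10^-2 mol L⁻¹ atm⁻¹
[CO2*] = KH · pCO2 = 3.631×10^-2 × 2090×10^-6 atm = 7.59×10^-5 mol/L

[CO2*] = 75.9 μmol/L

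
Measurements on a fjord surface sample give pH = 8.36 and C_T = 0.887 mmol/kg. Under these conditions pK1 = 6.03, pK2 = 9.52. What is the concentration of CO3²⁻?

α₂ = 1 / (1 + [H⁺]/K2 + [H⁺]²/(K1K2)) = 1 / (1 + 10^+1.16 + 10^-1.17)
   = 1 / (1 + 14.454 + 0.067608) = 1/15.522 = 0.06442
[CO3²⁻] = α₂ × DIC = 0.06442 × 0.887 = 0.0571 mmol/kg

[CO3²⁻] = 0.0571 mmol/kg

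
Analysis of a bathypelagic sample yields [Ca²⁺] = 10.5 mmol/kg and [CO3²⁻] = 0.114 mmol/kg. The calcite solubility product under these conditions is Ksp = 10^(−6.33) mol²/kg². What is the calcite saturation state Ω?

Ksp = 10^(−6.33) = 4.677×10^-7
Ω = [Ca²⁺][CO3²⁻]/Ksp = (10.5×10^-3)(0.114×10^-3) / 4.677×10^-7 = 2.56

Ω = 2.56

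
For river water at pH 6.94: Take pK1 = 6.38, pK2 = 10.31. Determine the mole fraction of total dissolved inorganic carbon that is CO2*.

α₀ = 0.216

α₀ = 1 / (1 + K1/[H⁺] + K1K2/[H⁺]²) = 1 / (1 + 10^+0.56 + 10^-2.81)
   = 1 / (1 + 3.6308 + 0.0015488) = 1/4.6323 = 0.2159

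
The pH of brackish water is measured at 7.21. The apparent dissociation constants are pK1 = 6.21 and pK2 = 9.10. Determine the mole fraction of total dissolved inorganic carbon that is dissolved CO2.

α₀ = 1 / (1 + K1/[H⁺] + K1K2/[H⁺]²) = 1 / (1 + 10^+1.00 + 10^-0.89)
   = 1 / (1 + 10.000 + 0.12882) = 1/11.129 = 0.08986

α₀ = 0.0899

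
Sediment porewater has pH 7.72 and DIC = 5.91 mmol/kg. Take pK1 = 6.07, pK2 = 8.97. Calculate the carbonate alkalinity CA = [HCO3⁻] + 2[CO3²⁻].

CA = 6.10 mmol/kg

CA = [HCO3⁻] + 2[CO3²⁻] = (α₁ + 2α₂)·DIC
At pH 7.72: [H⁺]/K1 = 10^-1.65 = 0.022387, K2/[H⁺] = 10^-1.25 = 0.056234
α₁ = 1/(1 + 0.022387 + 0.056234) = 1/1.0786 = 0.9271; α₂ = α₁·K2/[H⁺] = 0.05214
α₁ + 2α₂ = 1.0314
CA = 1.0314 × 5.91 = 6.10 mmol/kg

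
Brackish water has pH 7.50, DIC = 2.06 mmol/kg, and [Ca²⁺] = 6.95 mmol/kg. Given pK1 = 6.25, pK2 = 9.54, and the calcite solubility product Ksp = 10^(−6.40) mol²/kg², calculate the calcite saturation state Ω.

α₂ = 1 / (1 + [H⁺]/K2 + [H⁺]²/(K1K2)) = 1 / (1 + 10^+2.04 + 10^+0.79)
   = 1 / (1 + 109.65 + 6.1660) = 1/116.81 = 0.008561
[CO3²⁻] = α₂ × DIC = 0.008561 × 2.06 = 0.01763 mmol/kg = 17.63 μmol/kg
Ksp = 10^(−6.40) = 3.981×10^-7
Ω = [Ca²⁺][CO3²⁻]/Ksp = (6.95×10^-3)(1.763×10^-5) / 3.981×10^-7 = 0.308

Ω = 0.308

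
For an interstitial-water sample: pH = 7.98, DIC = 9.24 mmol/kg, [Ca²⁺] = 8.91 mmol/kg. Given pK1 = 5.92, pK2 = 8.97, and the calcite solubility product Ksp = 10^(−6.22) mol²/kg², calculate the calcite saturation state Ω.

α₂ = 1 / (1 + [H⁺]/K2 + [H⁺]²/(K1K2)) = 1 / (1 + 10^+0.99 + 10^-1.07)
   = 1 / (1 + 9.7724 + 0.085114) = 1/10.857 = 0.09210
[CO3²⁻] = α₂ × DIC = 0.09210 × 9.24 = 0.8510 mmol/kg
Ksp = 10^(−6.22) = 6.026×10^-7
Ω = [Ca²⁺][CO3²⁻]/Ksp = (8.91×10^-3)(8.510×10^-4) / 6.026×10^-7 = 12.6

Ω = 12.6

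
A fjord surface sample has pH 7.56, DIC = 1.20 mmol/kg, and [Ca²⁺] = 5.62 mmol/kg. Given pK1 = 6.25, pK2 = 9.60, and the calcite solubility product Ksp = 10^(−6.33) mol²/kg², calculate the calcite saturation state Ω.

α₂ = 1 / (1 + [H⁺]/K2 + [H⁺]²/(K1K2)) = 1 / (1 + 10^+2.04 + 10^+0.73)
   = 1 / (1 + 109.65 + 5.3703) = 1/116.02 = 0.008619
[CO3²⁻] = α₂ × DIC = 0.008619 × 1.20 = 0.01034 mmol/kg = 10.34 μmol/kg
Ksp = 10^(−6.33) = 4.677×10^-7
Ω = [Ca²⁺][CO3²⁻]/Ksp = (5.62×10^-3)(1.034×10^-5) / 4.677×10^-7 = 0.124

Ω = 0.124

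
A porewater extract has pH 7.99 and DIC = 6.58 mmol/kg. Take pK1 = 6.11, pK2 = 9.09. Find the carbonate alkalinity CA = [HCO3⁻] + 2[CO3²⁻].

CA = [HCO3⁻] + 2[CO3²⁻] = (α₁ + 2α₂)·DIC
At pH 7.99: [H⁺]/K1 = 10^-1.88 = 0.013183, K2/[H⁺] = 10^-1.10 = 0.079433
α₁ = 1/(1 + 0.013183 + 0.079433) = 1/1.0926 = 0.9152; α₂ = α₁·K2/[H⁺] = 0.07270
α₁ + 2α₂ = 1.0606
CA = 1.0606 × 6.58 = 6.98 mmol/kg

CA = 6.98 mmol/kg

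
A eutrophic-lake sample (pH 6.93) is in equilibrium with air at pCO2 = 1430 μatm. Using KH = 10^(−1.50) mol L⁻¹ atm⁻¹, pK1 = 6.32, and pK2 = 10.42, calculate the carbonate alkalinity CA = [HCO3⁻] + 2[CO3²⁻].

[CO2*] = KH · pCO2 = 10^(−1.50) × 1430×10^-6 = 4.522×10^-5 mol/L
α₀ = 1/(1 + K1/[H⁺] + K1K2/[H⁺]²) = 1/(1 + 10^+0.61 + 10^-2.88) = 0.1970
DIC = [CO2*]/α₀ = 4.522×10^-5 / 0.1970 = 0.2295 mmol/L
CA = (α₁ + 2α₂)·DIC = (0.8027 + 2×0.0002597) × 0.2295 = 0.184 mmol/L

CA = 0.184 mmol/L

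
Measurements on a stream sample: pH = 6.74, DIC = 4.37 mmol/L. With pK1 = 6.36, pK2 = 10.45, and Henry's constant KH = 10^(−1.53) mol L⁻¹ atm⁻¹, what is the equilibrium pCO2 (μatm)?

α₀ = 1 / (1 + K1/[H⁺] + K1K2/[H⁺]²) = 1 / (1 + 10^+0.38 + 10^-3.33)
   = 1 / (1 + 2.3988 + 0.00046774) = 1/3.3993 = 0.2942
[CO2*] = α₀ × DIC = 0.2942 × 4.37 = 1.286 mmol/L
pCO2 = [CO2*]/KH = 1.286×10^-3 / 2.951×10^-2 = 4.36×10^4 μatm

pCO2 = 4.36×10^4 μatm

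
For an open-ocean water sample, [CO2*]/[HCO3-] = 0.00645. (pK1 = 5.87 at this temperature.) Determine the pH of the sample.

From K1 = [H⁺][HCO3-]/[CO2*]:  pH = pK1 − log₁₀([CO2*]/[HCO3-])
log₁₀(0.00645) = -2.190
pH = 5.87 − (-2.190) = 8.06

pH = 8.06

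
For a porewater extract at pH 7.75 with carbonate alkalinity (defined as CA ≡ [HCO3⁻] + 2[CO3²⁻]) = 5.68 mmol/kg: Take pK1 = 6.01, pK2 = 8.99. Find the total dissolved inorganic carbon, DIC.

CA = [HCO3⁻] + 2[CO3²⁻] = (α₁ + 2α₂)·DIC
At pH 7.75: [H⁺]/K1 = 10^-1.74 = 0.018197, K2/[H⁺] = 10^-1.24 = 0.057544
α₁ = 1/(1 + 0.018197 + 0.057544) = 1/1.0757 = 0.9296; α₂ = α₁·K2/[H⁺] = 0.05349
α₁ + 2α₂ = 1.0366
DIC = CA / (α₁ + 2α₂) = 5.68 / 1.0366 = 5.48 mmol/kg

DIC = 5.48 mmol/kg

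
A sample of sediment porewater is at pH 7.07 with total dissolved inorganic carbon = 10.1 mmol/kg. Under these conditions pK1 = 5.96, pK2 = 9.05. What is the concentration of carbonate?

α₂ = 1 / (1 + [H⁺]/K2 + [H⁺]²/(K1K2)) = 1 / (1 + 10^+1.98 + 10^+0.87)
   = 1 / (1 + 95.499 + 7.4131) = 1/103.91 = 0.009623
[CO3²⁻] = α₂ × DIC = 0.009623 × 10.1 = 0.0972 mmol/kg

[CO3²⁻] = 0.0972 mmol/kg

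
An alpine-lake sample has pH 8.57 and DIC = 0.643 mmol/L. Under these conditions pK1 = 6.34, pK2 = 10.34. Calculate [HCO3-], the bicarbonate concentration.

[HCO3⁻] = 0.629 mmol/L

α₁ = 1 / (1 + [H⁺]/K1 + K2/[H⁺]) = 1 / (1 + 10^-2.23 + 10^-1.77)
   = 1 / (1 + 0.0058884 + 0.016982) = 1/1.0229 = 0.9776
[HCO3⁻] = α₁ × DIC = 0.9776 × 0.643 = 0.629 mmol/L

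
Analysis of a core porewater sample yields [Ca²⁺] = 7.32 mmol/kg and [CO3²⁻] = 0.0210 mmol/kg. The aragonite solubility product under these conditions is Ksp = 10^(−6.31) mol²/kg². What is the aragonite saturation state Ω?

Ω = 0.314

Ksp = 10^(−6.31) = 4.898×10^-7
Ω = [Ca²⁺][CO3²⁻]/Ksp = (7.32×10^-3)(0.0210×10^-3) / 4.898×10^-7 = 0.314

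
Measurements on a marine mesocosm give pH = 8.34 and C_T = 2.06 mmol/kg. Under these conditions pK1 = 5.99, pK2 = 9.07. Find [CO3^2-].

α₂ = 1 / (1 + [H⁺]/K2 + [H⁺]²/(K1K2)) = 1 / (1 + 10^+0.73 + 10^-1.62)
   = 1 / (1 + 5.3703 + 0.023988) = 1/6.3943 = 0.1564
[CO3²⁻] = α₂ × DIC = 0.1564 × 2.06 = 0.322 mmol/kg

[CO3²⁻] = 0.322 mmol/kg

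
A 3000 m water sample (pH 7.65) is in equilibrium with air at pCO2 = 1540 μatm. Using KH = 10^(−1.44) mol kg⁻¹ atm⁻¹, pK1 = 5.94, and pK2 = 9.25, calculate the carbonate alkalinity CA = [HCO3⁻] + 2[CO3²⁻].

CA = 3.01 mmol/kg

[CO2*] = KH · pCO2 = 10^(−1.44) × 1540×10^-6 = 5.591×10^-5 mol/kg
α₀ = 1/(1 + K1/[H⁺] + K1K2/[H⁺]²) = 1/(1 + 10^+1.71 + 10^+0.11) = 0.01867
DIC = [CO2*]/α₀ = 5.591×10^-5 / 0.01867 = 2.996 mmol/kg
CA = (α₁ + 2α₂)·DIC = (0.9573 + 2×0.02405) × 2.996 = 3.01 mmol/kg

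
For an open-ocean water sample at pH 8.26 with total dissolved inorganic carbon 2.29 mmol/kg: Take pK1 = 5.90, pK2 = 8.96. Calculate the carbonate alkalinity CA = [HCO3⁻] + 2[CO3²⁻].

CA = 2.66 mmol/kg

CA = [HCO3⁻] + 2[CO3²⁻] = (α₁ + 2α₂)·DIC
At pH 8.26: [H⁺]/K1 = 10^-2.36 = 0.0043652, K2/[H⁺] = 10^-0.70 = 0.19953
α₁ = 1/(1 + 0.0043652 + 0.19953) = 1/1.2039 = 0.8306; α₂ = α₁·K2/[H⁺] = 0.1657
α₁ + 2α₂ = 1.1621
CA = 1.1621 × 2.29 = 2.66 mmol/kg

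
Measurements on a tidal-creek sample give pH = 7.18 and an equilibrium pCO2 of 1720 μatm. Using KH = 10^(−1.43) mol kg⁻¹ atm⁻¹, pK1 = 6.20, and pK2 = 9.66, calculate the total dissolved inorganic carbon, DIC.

[CO2*] = KH · pCO2 = 10^(−1.43) × 1720×10^-6 = 6.390×10^-5 mol/kg
α₀ = 1/(1 + K1/[H⁺] + K1K2/[H⁺]²) = 1/(1 + 10^+0.98 + 10^-1.50) = 0.09450
DIC = [CO2*]/α₀ = 6.390×10^-5 / 0.09450 = 0.676 mmol/kg

DIC = 0.676 mmol/kg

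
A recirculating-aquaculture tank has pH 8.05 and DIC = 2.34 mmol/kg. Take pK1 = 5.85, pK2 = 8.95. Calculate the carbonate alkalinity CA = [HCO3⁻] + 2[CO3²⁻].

CA = [HCO3⁻] + 2[CO3²⁻] = (α₁ + 2α₂)·DIC
At pH 8.05: [H⁺]/K1 = 10^-2.20 = 0.0063096, K2/[H⁺] = 10^-0.90 = 0.12589
α₁ = 1/(1 + 0.0063096 + 0.12589) = 1/1.1322 = 0.8832; α₂ = α₁·K2/[H⁺] = 0.1112
α₁ + 2α₂ = 1.1056
CA = 1.1056 × 2.34 = 2.59 mmol/kg

CA = 2.59 mmol/kg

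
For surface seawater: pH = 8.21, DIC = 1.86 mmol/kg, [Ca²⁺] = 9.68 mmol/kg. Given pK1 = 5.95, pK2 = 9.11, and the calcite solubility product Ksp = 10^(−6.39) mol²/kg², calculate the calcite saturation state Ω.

Ω = 4.92

α₂ = 1 / (1 + [H⁺]/K2 + [H⁺]²/(K1K2)) = 1 / (1 + 10^+0.90 + 10^-1.36)
   = 1 / (1 + 7.9433 + 0.043652) = 1/8.9869 = 0.1113
[CO3²⁻] = α₂ × DIC = 0.1113 × 1.86 = 0.2070 mmol/kg
Ksp = 10^(−6.39) = 4.074×10^-7
Ω = [Ca²⁺][CO3²⁻]/Ksp = (9.68×10^-3)(2.070×10^-4) / 4.074×10^-7 = 4.92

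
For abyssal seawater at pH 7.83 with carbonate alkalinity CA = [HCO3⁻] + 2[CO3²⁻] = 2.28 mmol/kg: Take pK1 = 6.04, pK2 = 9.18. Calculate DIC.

CA = [HCO3⁻] + 2[CO3²⁻] = (α₁ + 2α₂)·DIC
At pH 7.83: [H⁺]/K1 = 10^-1.79 = 0.016218, K2/[H⁺] = 10^-1.35 = 0.044668
α₁ = 1/(1 + 0.016218 + 0.044668) = 1/1.0609 = 0.9426; α₂ = α₁·K2/[H⁺] = 0.04210
α₁ + 2α₂ = 1.0268
DIC = CA / (α₁ + 2α₂) = 2.28 / 1.0268 = 2.22 mmol/kg

DIC = 2.22 mmol/kg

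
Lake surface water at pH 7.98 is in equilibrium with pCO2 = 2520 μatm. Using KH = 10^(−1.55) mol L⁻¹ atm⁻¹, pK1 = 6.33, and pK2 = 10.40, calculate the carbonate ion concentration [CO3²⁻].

[CO2*] = KH · pCO2 = 10^(−1.55) × 2520×10^-6 = 7.102×10^-5 mol/L
α₀ = 1/(1 + K1/[H⁺] + K1K2/[H⁺]²) = 1/(1 + 10^+1.65 + 10^-0.77) = 0.02182
DIC = [CO2*]/α₀ = 7.102×10^-5 / 0.02182 = 3.256 mmol/L
[CO3²⁻] = α₂·DIC; α₂ = 0.003705, so [CO3²⁻] = 0.003705 × 3.256 = 0.0121 mmol/L = 12.1 μmol/L

[CO3²⁻] = 12.1 μmol/L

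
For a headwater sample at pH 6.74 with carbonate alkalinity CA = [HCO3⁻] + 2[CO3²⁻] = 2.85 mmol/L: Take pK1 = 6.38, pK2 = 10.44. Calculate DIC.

CA = [HCO3⁻] + 2[CO3²⁻] = (α₁ + 2α₂)·DIC
At pH 6.74: [H⁺]/K1 = 10^-0.36 = 0.43652, K2/[H⁺] = 10^-3.70 = 0.00019953
α₁ = 1/(1 + 0.43652 + 0.00019953) = 1/1.4367 = 0.6960; α₂ = α₁·K2/[H⁺] = 0.0001389
α₁ + 2α₂ = 0.6963
DIC = CA / (α₁ + 2α₂) = 2.85 / 0.6963 = 4.09 mmol/L

DIC = 4.09 mmol/L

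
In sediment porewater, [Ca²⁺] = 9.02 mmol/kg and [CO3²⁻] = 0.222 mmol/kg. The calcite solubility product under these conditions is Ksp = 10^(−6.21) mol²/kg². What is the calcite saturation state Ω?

Ω = 3.25

Ksp = 10^(−6.21) = 6.166×10^-7
Ω = [Ca²⁺][CO3²⁻]/Ksp = (9.02×10^-3)(0.222×10^-3) / 6.166×10^-7 = 3.25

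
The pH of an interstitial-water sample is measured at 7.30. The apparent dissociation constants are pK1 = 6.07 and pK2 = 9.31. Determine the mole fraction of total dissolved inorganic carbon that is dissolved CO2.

α₀ = 0.0551

α₀ = 1 / (1 + K1/[H⁺] + K1K2/[H⁺]²) = 1 / (1 + 10^+1.23 + 10^-0.78)
   = 1 / (1 + 16.982 + 0.16596) = 1/18.148 = 0.05510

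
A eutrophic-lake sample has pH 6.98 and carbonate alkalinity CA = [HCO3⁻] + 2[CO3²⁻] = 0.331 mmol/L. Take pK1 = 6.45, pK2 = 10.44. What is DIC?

CA = [HCO3⁻] + 2[CO3²⁻] = (α₁ + 2α₂)·DIC
At pH 6.98: [H⁺]/K1 = 10^-0.53 = 0.29512, K2/[H⁺] = 10^-3.46 = 0.00034674
α₁ = 1/(1 + 0.29512 + 0.00034674) = 1/1.2955 = 0.7719; α₂ = α₁·K2/[H⁺] = 0.0002677
α₁ + 2α₂ = 0.7725
DIC = CA / (α₁ + 2α₂) = 0.331 / 0.7725 = 0.429 mmol/L

DIC = 0.429 mmol/L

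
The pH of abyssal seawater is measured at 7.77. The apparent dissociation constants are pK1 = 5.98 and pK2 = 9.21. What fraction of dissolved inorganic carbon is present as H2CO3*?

α₀ = 1 / (1 + K1/[H⁺] + K1K2/[H⁺]²) = 1 / (1 + 10^+1.79 + 10^+0.35)
   = 1 / (1 + 61.660 + 2.2387) = 1/64.898 = 0.01541

α₀ = 0.0154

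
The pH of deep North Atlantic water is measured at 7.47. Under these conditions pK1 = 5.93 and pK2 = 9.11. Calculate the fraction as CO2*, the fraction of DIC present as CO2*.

α₀ = 1 / (1 + K1/[H⁺] + K1K2/[H⁺]²) = 1 / (1 + 10^+1.54 + 10^-0.10)
   = 1 / (1 + 34.674 + 0.79433) = 1/36.468 = 0.02742

α₀ = 0.0274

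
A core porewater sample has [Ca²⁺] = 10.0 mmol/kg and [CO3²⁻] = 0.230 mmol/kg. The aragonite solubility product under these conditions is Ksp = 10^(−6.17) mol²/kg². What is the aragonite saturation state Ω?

Ω = 3.40

Ksp = 10^(−6.17) = 6.761×10^-7
Ω = [Ca²⁺][CO3²⁻]/Ksp = (10.0×10^-3)(0.230×10^-3) / 6.761×10^-7 = 3.40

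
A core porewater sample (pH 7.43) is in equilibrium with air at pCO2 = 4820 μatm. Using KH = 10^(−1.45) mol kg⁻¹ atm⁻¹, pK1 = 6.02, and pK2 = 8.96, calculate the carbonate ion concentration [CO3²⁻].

[CO2*] = KH · pCO2 = 10^(−1.45) × 4820×10^-6 = 1.710×10^-4 mol/kg
α₀ = 1/(1 + K1/[H⁺] + K1K2/[H⁺]²) = 1/(1 + 10^+1.41 + 10^-0.12) = 0.03641
DIC = [CO2*]/α₀ = 1.710×10^-4 / 0.03641 = 4.697 mmol/kg
[CO3²⁻] = α₂·DIC; α₂ = 0.02762, so [CO3²⁻] = 0.02762 × 4.697 = 0.130 mmol/kg

[CO3²⁻] = 0.130 mmol/kg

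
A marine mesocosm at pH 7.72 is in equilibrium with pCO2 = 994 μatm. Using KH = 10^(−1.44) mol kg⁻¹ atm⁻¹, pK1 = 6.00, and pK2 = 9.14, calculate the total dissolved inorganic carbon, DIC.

[CO2*] = KH · pCO2 = 10^(−1.44) × 994×10^-6 = 3.609×10^-5 mol/kg
α₀ = 1/(1 + K1/[H⁺] + K1K2/[H⁺]²) = 1/(1 + 10^+1.72 + 10^+0.30) = 0.01803
DIC = [CO2*]/α₀ = 3.609×10^-5 / 0.01803 = 2.00 mmol/kg

DIC = 2.00 mmol/kg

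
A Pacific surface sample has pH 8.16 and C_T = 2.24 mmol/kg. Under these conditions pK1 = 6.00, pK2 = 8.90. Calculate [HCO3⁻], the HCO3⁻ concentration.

[HCO3⁻] = 1.88 mmol/kg

α₁ = 1 / (1 + [H⁺]/K1 + K2/[H⁺]) = 1 / (1 + 10^-2.16 + 10^-0.74)
   = 1 / (1 + 0.0069183 + 0.18197) = 1/1.1889 = 0.8411
[HCO3⁻] = α₁ × DIC = 0.8411 × 2.24 = 1.88 mmol/kg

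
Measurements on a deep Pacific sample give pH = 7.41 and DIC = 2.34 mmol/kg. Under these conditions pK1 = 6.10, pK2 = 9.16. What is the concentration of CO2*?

α₀ = 1 / (1 + K1/[H⁺] + K1K2/[H⁺]²) = 1 / (1 + 10^+1.31 + 10^-0.44)
   = 1 / (1 + 20.417 + 0.36308) = 1/21.780 = 0.04591
[CO2*] = α₀ × DIC = 0.04591 × 2.34 = 0.107 mmol/kg

[CO2*] = 0.107 mmol/kg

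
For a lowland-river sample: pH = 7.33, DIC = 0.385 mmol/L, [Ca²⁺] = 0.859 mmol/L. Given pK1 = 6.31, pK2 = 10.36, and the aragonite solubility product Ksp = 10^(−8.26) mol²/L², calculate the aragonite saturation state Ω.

α₂ = 1 / (1 + [H⁺]/K2 + [H⁺]²/(K1K2)) = 1 / (1 + 10^+3.03 + 10^+2.01)
   = 1 / (1 + 1071.5 + 102.33) = 1/1174.8 = 0.0008512
[CO3²⁻] = α₂ × DIC = 0.0008512 × 0.385 = 0.0003277 mmol/L = 0.3277 μmol/L
Ksp = 10^(−8.26) = 5.495×10^-9
Ω = [Ca²⁺][CO3²⁻]/Ksp = (0.859×10^-3)(3.277×10^-7) / 5.495×10^-9 = 0.0512

Ω = 0.0512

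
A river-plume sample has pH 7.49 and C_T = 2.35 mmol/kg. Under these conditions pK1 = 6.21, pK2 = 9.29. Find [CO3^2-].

[CO3²⁻] = 0.0349 mmol/kg

α₂ = 1 / (1 + [H⁺]/K2 + [H⁺]²/(K1K2)) = 1 / (1 + 10^+1.80 + 10^+0.52)
   = 1 / (1 + 63.096 + 3.3113) = 1/67.407 = 0.01484
[CO3²⁻] = α₂ × DIC = 0.01484 × 2.35 = 0.0349 mmol/kg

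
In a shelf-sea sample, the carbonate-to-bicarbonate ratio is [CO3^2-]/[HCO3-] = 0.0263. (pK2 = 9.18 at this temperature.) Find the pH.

pH = 7.60

From K2 = [H⁺][CO3^2-]/[HCO3-]:  pH = pK2 + log₁₀([CO3^2-]/[HCO3-])
log₁₀(0.0263) = -1.580
pH = 9.18 + (-1.580) = 7.60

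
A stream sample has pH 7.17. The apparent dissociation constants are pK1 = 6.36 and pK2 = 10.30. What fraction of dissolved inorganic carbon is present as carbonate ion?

α₂ = 1 / (1 + [H⁺]/K2 + [H⁺]²/(K1K2)) = 1 / (1 + 10^+3.13 + 10^+2.32)
   = 1 / (1 + 1349.0 + 208.93) = 1/1558.9 = 0.0006415

α₂ = 0.000641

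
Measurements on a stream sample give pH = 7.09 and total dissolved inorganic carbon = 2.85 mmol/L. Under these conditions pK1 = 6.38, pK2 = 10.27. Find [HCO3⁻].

[HCO3⁻] = 2.38 mmol/L

α₁ = 1 / (1 + [H⁺]/K1 + K2/[H⁺]) = 1 / (1 + 10^-0.71 + 10^-3.18)
   = 1 / (1 + 0.19498 + 0.00066069) = 1/1.1956 = 0.8364
[HCO3⁻] = α₁ × DIC = 0.8364 × 2.85 = 2.38 mmol/L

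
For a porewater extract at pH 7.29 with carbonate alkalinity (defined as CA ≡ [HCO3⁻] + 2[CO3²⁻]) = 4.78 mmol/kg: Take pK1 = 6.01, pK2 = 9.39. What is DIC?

DIC = 4.99 mmol/kg

CA = [HCO3⁻] + 2[CO3²⁻] = (α₁ + 2α₂)·DIC
At pH 7.29: [H⁺]/K1 = 10^-1.28 = 0.052481, K2/[H⁺] = 10^-2.10 = 0.0079433
α₁ = 1/(1 + 0.052481 + 0.0079433) = 1/1.0604 = 0.9430; α₂ = α₁·K2/[H⁺] = 0.007491
α₁ + 2α₂ = 0.9580
DIC = CA / (α₁ + 2α₂) = 4.78 / 0.9580 = 4.99 mmol/kg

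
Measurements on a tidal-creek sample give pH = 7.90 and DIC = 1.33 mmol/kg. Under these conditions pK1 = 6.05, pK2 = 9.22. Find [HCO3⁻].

[HCO3⁻] = 1.25 mmol/kg

α₁ = 1 / (1 + [H⁺]/K1 + K2/[H⁺]) = 1 / (1 + 10^-1.85 + 10^-1.32)
   = 1 / (1 + 0.014125 + 0.047863) = 1/1.0620 = 0.9416
[HCO3⁻] = α₁ × DIC = 0.9416 × 1.33 = 1.25 mmol/kg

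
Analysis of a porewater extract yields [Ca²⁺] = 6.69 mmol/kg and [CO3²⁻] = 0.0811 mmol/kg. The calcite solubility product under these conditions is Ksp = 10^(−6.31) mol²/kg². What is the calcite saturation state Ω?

Ksp = 10^(−6.31) = 4.898×10^-7
Ω = [Ca²⁺][CO3²⁻]/Ksp = (6.69×10^-3)(0.0811×10^-3) / 4.898×10^-7 = 1.11

Ω = 1.11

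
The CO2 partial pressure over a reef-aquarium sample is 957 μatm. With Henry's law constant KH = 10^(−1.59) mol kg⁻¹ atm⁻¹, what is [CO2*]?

[CO2*] = 24.6 μmol/kg

KH = 10^(−1.59) = 2.570×10^-2 mol kg⁻¹ atm⁻¹
[CO2*] = KH · pCO2 = 2.570×10^-2 × 957×10^-6 atm = 2.46×10^-5 mol/kg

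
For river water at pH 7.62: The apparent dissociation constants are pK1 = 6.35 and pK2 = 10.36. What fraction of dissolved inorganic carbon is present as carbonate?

α₂ = 0.00172

α₂ = 1 / (1 + [H⁺]/K2 + [H⁺]²/(K1K2)) = 1 / (1 + 10^+2.74 + 10^+1.47)
   = 1 / (1 + 549.54 + 29.512) = 1/580.05 = 0.001724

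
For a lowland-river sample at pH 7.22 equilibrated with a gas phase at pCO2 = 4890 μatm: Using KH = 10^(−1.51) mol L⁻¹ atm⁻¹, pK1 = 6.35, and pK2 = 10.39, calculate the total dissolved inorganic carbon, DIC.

DIC = 1.27 mmol/L

[CO2*] = KH · pCO2 = 10^(−1.51) × 4890×10^-6 = 1.511×10^-4 mol/L
α₀ = 1/(1 + K1/[H⁺] + K1K2/[H⁺]²) = 1/(1 + 10^+0.87 + 10^-2.30) = 0.1188
DIC = [CO2*]/α₀ = 1.511×10^-4 / 0.1188 = 1.27 mmol/L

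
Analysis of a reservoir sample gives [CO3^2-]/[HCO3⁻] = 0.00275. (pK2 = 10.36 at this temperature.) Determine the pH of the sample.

pH = 7.80

From K2 = [H⁺][CO3^2-]/[HCO3⁻]:  pH = pK2 + log₁₀([CO3^2-]/[HCO3⁻])
log₁₀(0.00275) = -2.561
pH = 10.36 + (-2.561) = 7.80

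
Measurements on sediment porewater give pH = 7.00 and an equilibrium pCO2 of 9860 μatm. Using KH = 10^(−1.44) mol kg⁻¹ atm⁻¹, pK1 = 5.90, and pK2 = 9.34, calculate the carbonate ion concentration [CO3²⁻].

[CO3²⁻] = 0.0206 mmol/kg

[CO2*] = KH · pCO2 = 10^(−1.44) × 9860×10^-6 = 3.580×10^-4 mol/kg
α₀ = 1/(1 + K1/[H⁺] + K1K2/[H⁺]²) = 1/(1 + 10^+1.10 + 10^-1.24) = 0.07328
DIC = [CO2*]/α₀ = 3.580×10^-4 / 0.07328 = 4.885 mmol/kg
[CO3²⁻] = α₂·DIC; α₂ = 0.004217, so [CO3²⁻] = 0.004217 × 4.885 = 0.0206 mmol/kg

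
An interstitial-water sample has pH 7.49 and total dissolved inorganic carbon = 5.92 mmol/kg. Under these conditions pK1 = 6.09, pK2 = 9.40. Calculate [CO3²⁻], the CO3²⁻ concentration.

α₂ = 1 / (1 + [H⁺]/K2 + [H⁺]²/(K1K2)) = 1 / (1 + 10^+1.91 + 10^+0.51)
   = 1 / (1 + 81.283 + 3.2359) = 1/85.519 = 0.01169
[CO3²⁻] = α₂ × DIC = 0.01169 × 5.92 = 0.0692 mmol/kg

[CO3²⁻] = 0.0692 mmol/kg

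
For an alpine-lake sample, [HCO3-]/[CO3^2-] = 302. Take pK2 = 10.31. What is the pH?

From K2 = [H⁺][CO3^2-]/[HCO3-]:  pH = pK2 − log₁₀([HCO3-]/[CO3^2-])
log₁₀(302) = +2.480
pH = 10.31 − (+2.480) = 7.83

pH = 7.83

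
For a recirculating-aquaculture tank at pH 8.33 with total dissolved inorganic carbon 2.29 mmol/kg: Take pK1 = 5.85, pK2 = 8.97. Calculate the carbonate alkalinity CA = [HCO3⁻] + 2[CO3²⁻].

CA = [HCO3⁻] + 2[CO3²⁻] = (α₁ + 2α₂)·DIC
At pH 8.33: [H⁺]/K1 = 10^-2.48 = 0.0033113, K2/[H⁺] = 10^-0.64 = 0.22909
α₁ = 1/(1 + 0.0033113 + 0.22909) = 1/1.2324 = 0.8114; α₂ = α₁·K2/[H⁺] = 0.1859
α₁ + 2α₂ = 1.1832
CA = 1.1832 × 2.29 = 2.71 mmol/kg

CA = 2.71 mmol/kg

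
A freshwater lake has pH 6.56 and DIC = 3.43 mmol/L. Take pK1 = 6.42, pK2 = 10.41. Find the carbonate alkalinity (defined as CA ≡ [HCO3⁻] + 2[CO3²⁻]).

CA = [HCO3⁻] + 2[CO3²⁻] = (α₁ + 2α₂)·DIC
At pH 6.56: [H⁺]/K1 = 10^-0.14 = 0.72444, K2/[H⁺] = 10^-3.85 = 0.00014125
α₁ = 1/(1 + 0.72444 + 0.00014125) = 1/1.7246 = 0.5799; α₂ = α₁·K2/[H⁺] = 8.191×10^-5
α₁ + 2α₂ = 0.5800
CA = 0.5800 × 3.43 = 1.99 mmol/L

CA = 1.99 mmol/L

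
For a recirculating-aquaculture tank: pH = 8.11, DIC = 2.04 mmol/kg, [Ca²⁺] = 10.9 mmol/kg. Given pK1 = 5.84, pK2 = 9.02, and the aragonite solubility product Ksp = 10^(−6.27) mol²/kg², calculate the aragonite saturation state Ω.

Ω = 4.51

α₂ = 1 / (1 + [H⁺]/K2 + [H⁺]²/(K1K2)) = 1 / (1 + 10^+0.91 + 10^-1.36)
   = 1 / (1 + 8.1283 + 0.043652) = 1/9.1720 = 0.1090
[CO3²⁻] = α₂ × DIC = 0.1090 × 2.04 = 0.2224 mmol/kg
Ksp = 10^(−6.27) = 5.370×10^-7
Ω = [Ca²⁺][CO3²⁻]/Ksp = (10.9×10^-3)(2.224×10^-4) / 5.370×10^-7 = 4.51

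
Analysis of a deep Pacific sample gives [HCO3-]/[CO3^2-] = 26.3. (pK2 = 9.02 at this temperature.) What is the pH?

pH = 7.60

From K2 = [H⁺][CO3^2-]/[HCO3-]:  pH = pK2 − log₁₀([HCO3-]/[CO3^2-])
log₁₀(26.3) = +1.420
pH = 9.02 − (+1.420) = 7.60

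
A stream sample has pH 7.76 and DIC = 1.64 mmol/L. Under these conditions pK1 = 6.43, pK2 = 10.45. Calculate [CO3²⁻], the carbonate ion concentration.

[CO3²⁻] = 3.19 μmol/L

α₂ = 1 / (1 + [H⁺]/K2 + [H⁺]²/(K1K2)) = 1 / (1 + 10^+2.69 + 10^+1.36)
   = 1 / (1 + 489.78 + 22.909) = 1/513.69 = 0.001947
[CO3²⁻] = α₂ × DIC = 0.001947 × 1.64 = 0.00319 mmol/L = 3.19 μmol/L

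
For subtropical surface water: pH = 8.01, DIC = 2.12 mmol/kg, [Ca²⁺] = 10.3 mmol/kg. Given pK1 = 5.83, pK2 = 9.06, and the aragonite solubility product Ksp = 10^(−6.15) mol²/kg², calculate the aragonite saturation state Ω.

Ω = 2.51

α₂ = 1 / (1 + [H⁺]/K2 + [H⁺]²/(K1K2)) = 1 / (1 + 10^+1.05 + 10^-1.13)
   = 1 / (1 + 11.220 + 0.074131) = 1/12.294 = 0.08134
[CO3²⁻] = α₂ × DIC = 0.08134 × 2.12 = 0.1724 mmol/kg
Ksp = 10^(−6.15) = 7.079×10^-7
Ω = [Ca²⁺][CO3²⁻]/Ksp = (10.3×10^-3)(1.724×10^-4) / 7.079×10^-7 = 2.51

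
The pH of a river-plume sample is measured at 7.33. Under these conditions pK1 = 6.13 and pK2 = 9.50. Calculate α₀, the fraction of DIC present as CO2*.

α₀ = 1 / (1 + K1/[H⁺] + K1K2/[H⁺]²) = 1 / (1 + 10^+1.20 + 10^-0.97)
   = 1 / (1 + 15.849 + 0.10715) = 1/16.956 = 0.05898

α₀ = 0.0590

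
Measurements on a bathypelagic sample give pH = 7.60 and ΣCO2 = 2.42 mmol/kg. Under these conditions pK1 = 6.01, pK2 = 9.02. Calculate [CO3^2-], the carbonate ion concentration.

α₂ = 1 / (1 + [H⁺]/K2 + [H⁺]²/(K1K2)) = 1 / (1 + 10^+1.42 + 10^-0.17)
   = 1 / (1 + 26.303 + 0.67608) = 1/27.979 = 0.03574
[CO3²⁻] = α₂ × DIC = 0.03574 × 2.42 = 0.0865 mmol/kg

[CO3²⁻] = 0.0865 mmol/kg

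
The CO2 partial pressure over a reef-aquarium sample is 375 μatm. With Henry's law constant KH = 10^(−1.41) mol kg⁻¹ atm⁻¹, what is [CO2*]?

[CO2*] = 14.6 μmol/kg

KH = 10^(−1.41) = 3.890×10^-2 mol kg⁻¹ atm⁻¹
[CO2*] = KH · pCO2 = 3.890×10^-2 × 375×10^-6 atm = 1.46×10^-5 mol/kg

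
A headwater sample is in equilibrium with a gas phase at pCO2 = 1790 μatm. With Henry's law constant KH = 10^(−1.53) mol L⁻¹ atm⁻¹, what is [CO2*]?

KH = 10^(−1.53) = 2.951×10^-2 mol L⁻¹ atm⁻¹
[CO2*] = KH · pCO2 = 2.951×10^-2 × 1790×10^-6 atm = 5.28×10^-5 mol/L

[CO2*] = 52.8 μmol/L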